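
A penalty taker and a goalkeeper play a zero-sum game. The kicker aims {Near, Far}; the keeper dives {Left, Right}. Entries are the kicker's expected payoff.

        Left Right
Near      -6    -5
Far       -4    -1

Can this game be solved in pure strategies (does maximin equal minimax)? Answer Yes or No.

Yes

Row minima: Near → -6, Far → -4; maximin = -4.
Column maxima: Left → -4, Right → -1; minimax = -4.
maximin = minimax = -4, so a saddle point exists.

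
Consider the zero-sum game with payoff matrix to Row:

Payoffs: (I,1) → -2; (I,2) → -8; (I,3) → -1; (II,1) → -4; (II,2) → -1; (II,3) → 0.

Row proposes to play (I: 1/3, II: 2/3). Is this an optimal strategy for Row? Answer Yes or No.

Against 1 this mix gives (1/3)·(-2) + (2/3)·(-4) = -10/3.
Against 2 this mix gives (1/3)·(-8) + (2/3)·(-1) = -10/3.
Against 3 this mix gives (1/3)·(-1) + (2/3)·0 = -1/3.
All of Column's active replies (1, 2) yield -10/3, and no column does worse for Row. The mix makes Column indifferent and guarantees -10/3, so it is optimal.

Yes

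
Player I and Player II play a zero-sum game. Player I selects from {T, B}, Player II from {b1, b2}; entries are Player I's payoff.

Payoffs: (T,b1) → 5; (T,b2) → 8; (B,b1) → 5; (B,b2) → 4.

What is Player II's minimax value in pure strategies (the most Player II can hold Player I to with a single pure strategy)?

5

Column maxima: b1 → 5, b2 → 8.
The smallest of these is 5.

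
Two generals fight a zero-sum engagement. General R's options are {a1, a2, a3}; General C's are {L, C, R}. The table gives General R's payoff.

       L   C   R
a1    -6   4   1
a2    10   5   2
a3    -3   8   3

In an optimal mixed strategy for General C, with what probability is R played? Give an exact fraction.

13/14

Row minima: a1 → -6, a2 → 2, a3 → -3; maximin = 2.
Column maxima: L → 10, C → 8, R → 3; minimax = 3.
2 ≠ 3, so there is no saddle point; optimal play is mixed.
a1 is strictly dominated by a2, so General R never plays it.
C is strictly dominated by R (it gives General R strictly more in every row), so General C never plays it.
On the remaining 2×2 (a2, a3 vs L, R):
Let General R play a2 with probability p. Expected payoff against L: 10p + (-3)(1−p) = 13p − 3; against R: 2p + 3(1−p) = −p + 3.
Setting these equal: 13p − 3 = −p + 3 ⇒ 14p = 6 ⇒ p = 3/7, and the value is (13)·(3/7) − 3 = 18/7.
For General C: with q = P(L), equating a2's and a3's payoffs gives 8q + 2 = −6q + 3 ⇒ q = 1/14.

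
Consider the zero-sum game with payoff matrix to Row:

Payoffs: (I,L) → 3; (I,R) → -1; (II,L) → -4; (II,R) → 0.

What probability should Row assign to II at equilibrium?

Row minima: I → -1, II → -4; maximin = -1.
Column maxima: L → 3, R → 0; minimax = 0.
-1 ≠ 0, so there is no saddle point; optimal play is mixed.
Let Row play I with probability p. Expected payoff against L: 3p + (-4)(1−p) = 7p − 4; against R: (-1)p + 0(1−p) = −p.
Setting these equal: 7p − 4 = −p ⇒ 8p = 4 ⇒ p = 1/2, and the value is (7)·(1/2) − 4 = -1/2.
For Column: with q = P(L), equating I's and II's payoffs gives 4q − 1 = −4q ⇒ q = 1/8.

1/2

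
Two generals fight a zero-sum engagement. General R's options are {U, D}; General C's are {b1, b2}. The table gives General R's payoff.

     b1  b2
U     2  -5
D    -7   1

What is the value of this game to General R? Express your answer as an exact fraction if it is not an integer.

-11/5

Row minima: U → -5, D → -7; maximin = -5.
Column maxima: b1 → 2, b2 → 1; minimax = 1.
-5 ≠ 1, so there is no saddle point; optimal play is mixed.
Let General R play U with probability p. Expected payoff against b1: 2p + (-7)(1−p) = 9p − 7; against b2: (-5)p + 1(1−p) = −6p + 1.
Setting these equal: 9p − 7 = −6p + 1 ⇒ 15p = 8 ⇒ p = 8/15, and the value is (9)·(8/15) − 7 = -11/5.
For General C: with q = P(b1), equating U's and D's payoffs gives 7q − 5 = −8q + 1 ⇒ q = 2/5.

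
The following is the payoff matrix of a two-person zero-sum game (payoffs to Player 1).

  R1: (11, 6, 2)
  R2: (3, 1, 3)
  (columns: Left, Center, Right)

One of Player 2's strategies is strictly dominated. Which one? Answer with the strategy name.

Center holds Player 1's payoff strictly below Left in every row: 6 < 11, 1 < 3.
So Left is strictly dominated for Player 2.

Left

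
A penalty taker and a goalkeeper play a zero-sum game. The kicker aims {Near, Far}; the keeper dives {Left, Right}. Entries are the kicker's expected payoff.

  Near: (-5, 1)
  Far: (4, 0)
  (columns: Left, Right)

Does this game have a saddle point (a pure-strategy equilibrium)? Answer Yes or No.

Row minima: Near → -5, Far → 0; maximin = 0.
Column maxima: Left → 4, Right → 1; minimax = 1.
0 ≠ 1, so no pure-strategy equilibrium exists.

No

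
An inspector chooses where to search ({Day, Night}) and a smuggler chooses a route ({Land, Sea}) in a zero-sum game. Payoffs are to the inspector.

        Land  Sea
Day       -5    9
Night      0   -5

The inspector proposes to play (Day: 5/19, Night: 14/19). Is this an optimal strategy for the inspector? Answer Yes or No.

Against Land this mix gives (5/19)·(-5) + (14/19)·0 = -25/19.
Against Sea this mix gives (5/19)·9 + (14/19)·(-5) = -25/19.
All of the smuggler's active replies (Land, Sea) yield -25/19, and no column does worse for the inspector. The mix makes the smuggler indifferent and guarantees -25/19, so it is optimal.

Yes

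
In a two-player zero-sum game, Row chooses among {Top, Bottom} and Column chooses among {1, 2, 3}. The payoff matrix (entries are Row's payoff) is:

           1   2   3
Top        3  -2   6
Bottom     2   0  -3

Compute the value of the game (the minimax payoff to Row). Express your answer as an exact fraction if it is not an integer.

-6/11

Row minima: Top → -2, Bottom → -3; maximin = -2.
Column maxima: 1 → 3, 2 → 0, 3 → 6; minimax = 0.
-2 ≠ 0, so there is no saddle point; optimal play is mixed.
1 is strictly dominated by 2 (it gives Row strictly more in every row), so Column never plays it.
On the remaining 2×2 (Top, Bottom vs 2, 3):
Let Row play Top with probability p. Expected payoff against 2: (-2)p + 0(1−p) = −2p; against 3: 6p + (-3)(1−p) = 9p − 3.
Setting these equal: −2p = 9p − 3 ⇒ −11p = -3 ⇒ p = 3/11, and the value is (-2)·(3/11) = -6/11.
For Column: with q = P(2), equating Top's and Bottom's payoffs gives −8q + 6 = 3q − 3 ⇒ q = 9/11.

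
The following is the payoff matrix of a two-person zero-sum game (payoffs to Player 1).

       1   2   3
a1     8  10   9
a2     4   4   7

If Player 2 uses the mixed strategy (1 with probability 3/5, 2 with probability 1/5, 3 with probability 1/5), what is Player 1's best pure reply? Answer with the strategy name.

Expected payoff of a1: (3/5)·8 + (1/5)·10 + (1/5)·9 = 43/5.
Expected payoff of a2: (3/5)·4 + (1/5)·4 + (1/5)·7 = 23/5.
The largest is 43/5, so Player 1's best response is a1.

a1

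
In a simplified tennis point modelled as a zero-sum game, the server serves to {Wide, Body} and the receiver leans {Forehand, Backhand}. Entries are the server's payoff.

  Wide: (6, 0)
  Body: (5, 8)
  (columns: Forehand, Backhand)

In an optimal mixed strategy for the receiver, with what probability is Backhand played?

Row minima: Wide → 0, Body → 5; maximin = 5.
Column maxima: Forehand → 6, Backhand → 8; minimax = 6.
5 ≠ 6, so there is no saddle point; optimal play is mixed.
Let the server play Wide with probability p. Expected payoff against Forehand: 6p + 5(1−p) = p + 5; against Backhand: 0p + 8(1−p) = −8p + 8.
Setting these equal: p + 5 = −8p + 8 ⇒ 9p = 3 ⇒ p = 1/3, and the value is (1)·(1/3) + 5 = 16/3.
For the receiver: with q = P(Forehand), equating Wide's and Body's payoffs gives 6q = −3q + 8 ⇒ q = 8/9.

1/9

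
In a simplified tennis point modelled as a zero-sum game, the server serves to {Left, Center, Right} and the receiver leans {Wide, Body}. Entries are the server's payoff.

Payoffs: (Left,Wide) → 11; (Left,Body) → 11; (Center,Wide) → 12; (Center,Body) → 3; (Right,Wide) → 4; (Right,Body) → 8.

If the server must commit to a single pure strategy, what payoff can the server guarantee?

Row minima: Left → 11, Center → 3, Right → 4.
The best of these is 11.

11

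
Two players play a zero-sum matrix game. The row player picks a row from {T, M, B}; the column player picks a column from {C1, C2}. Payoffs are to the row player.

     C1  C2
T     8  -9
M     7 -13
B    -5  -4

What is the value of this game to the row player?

Row minima: T → -9, M → -13, B → -5; maximin = -5.
Column maxima: C1 → 8, C2 → -4; minimax = -4.
-5 ≠ -4, so there is no saddle point; optimal play is mixed.
M is strictly dominated by T, so the row player never plays it.
On the remaining 2×2 (T, B vs C1, C2):
Let the row player play T with probability p. Expected payoff against C1: 8p + (-5)(1−p) = 13p − 5; against C2: (-9)p + (-4)(1−p) = −5p − 4.
Setting these equal: 13p − 5 = −5p − 4 ⇒ 18p = 1 ⇒ p = 1/18, and the value is (13)·(1/18) − 5 = -77/18.
For the column player: with q = P(C1), equating T's and B's payoffs gives 17q − 9 = −q − 4 ⇒ q = 5/18.

-77/18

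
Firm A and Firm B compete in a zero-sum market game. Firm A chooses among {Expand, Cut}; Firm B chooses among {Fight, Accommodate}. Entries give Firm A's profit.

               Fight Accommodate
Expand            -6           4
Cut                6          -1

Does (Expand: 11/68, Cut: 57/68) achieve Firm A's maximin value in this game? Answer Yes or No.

No

Against Fight this mix gives (11/68)·(-6) + (57/68)·6 = 69/17.
Against Accommodate this mix gives (11/68)·4 + (57/68)·(-1) = -13/68.
Firm B will play Accommodate, holding Firm A to -13/68. Shifting weight toward the row that does better against Accommodate would raise this floor (the equalizing mix achieves 18/17 against both Accommodate and Fight), so the proposed strategy is not optimal.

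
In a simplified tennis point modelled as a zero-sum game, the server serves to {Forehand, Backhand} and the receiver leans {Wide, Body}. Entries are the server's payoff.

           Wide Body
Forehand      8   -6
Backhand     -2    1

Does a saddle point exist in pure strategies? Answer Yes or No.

No

Row minima: Forehand → -6, Backhand → -2; maximin = -2.
Column maxima: Wide → 8, Body → 1; minimax = 1.
-2 ≠ 1, so no pure-strategy equilibrium exists.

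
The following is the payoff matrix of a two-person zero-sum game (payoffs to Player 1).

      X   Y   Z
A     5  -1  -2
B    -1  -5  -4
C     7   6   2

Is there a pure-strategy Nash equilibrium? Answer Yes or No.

Row minima: A → -2, B → -5, C → 2; maximin = 2.
Column maxima: X → 7, Y → 6, Z → 2; minimax = 2.
maximin = minimax = 2, so a saddle point exists.

Yes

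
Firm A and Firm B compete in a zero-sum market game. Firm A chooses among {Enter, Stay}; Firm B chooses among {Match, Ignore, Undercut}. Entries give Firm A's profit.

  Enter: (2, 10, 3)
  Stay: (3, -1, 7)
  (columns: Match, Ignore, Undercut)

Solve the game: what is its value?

Row minima: Enter → 2, Stay → -1; maximin = 2.
Column maxima: Match → 3, Ignore → 10, Undercut → 7; minimax = 3.
2 ≠ 3, so there is no saddle point; optimal play is mixed.
Undercut is strictly dominated by Match (it gives Firm A strictly more in every row), so Firm B never plays it.
On the remaining 2×2 (Enter, Stay vs Match, Ignore):
Let Firm A play Enter with probability p. Expected payoff against Match: 2p + 3(1−p) = −p + 3; against Ignore: 10p + (-1)(1−p) = 11p − 1.
Setting these equal: −p + 3 = 11p − 1 ⇒ −12p = -4 ⇒ p = 1/3, and the value is (-1)·(1/3) + 3 = 8/3.
For Firm B: with q = P(Match), equating Enter's and Stay's payoffs gives −8q + 10 = 4q − 1 ⇒ q = 11/12.

8/3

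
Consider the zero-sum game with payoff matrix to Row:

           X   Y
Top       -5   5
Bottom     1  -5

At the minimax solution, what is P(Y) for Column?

3/8

Row minima: Top → -5, Bottom → -5; maximin = -5.
Column maxima: X → 1, Y → 5; minimax = 1.
-5 ≠ 1, so there is no saddle point; optimal play is mixed.
Let Row play Top with probability p. Expected payoff against X: (-5)p + 1(1−p) = −6p + 1; against Y: 5p + (-5)(1−p) = 10p − 5.
Setting these equal: −6p + 1 = 10p − 5 ⇒ −16p = -6 ⇒ p = 3/8, and the value is (-6)·(3/8) + 1 = -5/4.
For Column: with q = P(X), equating Top's and Bottom's payoffs gives −10q + 5 = 6q − 5 ⇒ q = 5/8.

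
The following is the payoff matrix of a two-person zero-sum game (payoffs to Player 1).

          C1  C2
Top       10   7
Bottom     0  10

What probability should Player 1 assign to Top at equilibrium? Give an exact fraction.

Row minima: Top → 7, Bottom → 0; maximin = 7.
Column maxima: C1 → 10, C2 → 10; minimax = 10.
7 ≠ 10, so there is no saddle point; optimal play is mixed.
Let Player 1 play Top with probability p. Expected payoff against C1: 10p + 0(1−p) = 10p; against C2: 7p + 10(1−p) = −3p + 10.
Setting these equal: 10p = −3p + 10 ⇒ 13p = 10 ⇒ p = 10/13, and the value is (10)·(10/13) = 100/13.
For Player 2: with q = P(C1), equating Top's and Bottom's payoffs gives 3q + 7 = −10q + 10 ⇒ q = 3/13.

10/13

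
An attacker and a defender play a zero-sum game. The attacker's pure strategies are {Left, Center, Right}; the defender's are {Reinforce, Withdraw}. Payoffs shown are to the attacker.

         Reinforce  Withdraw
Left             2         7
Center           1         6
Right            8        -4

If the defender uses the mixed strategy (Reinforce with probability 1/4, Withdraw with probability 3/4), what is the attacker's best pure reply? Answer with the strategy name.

Expected payoff of Left: (1/4)·2 + (3/4)·7 = 23/4.
Expected payoff of Center: (1/4)·1 + (3/4)·6 = 19/4.
Expected payoff of Right: (1/4)·8 + (3/4)·(-4) = -1.
The largest is 23/4, so the attacker's best response is Left.

Left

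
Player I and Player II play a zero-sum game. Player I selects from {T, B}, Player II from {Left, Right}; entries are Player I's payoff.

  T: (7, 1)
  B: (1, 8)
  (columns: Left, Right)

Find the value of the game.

Row minima: T → 1, B → 1; maximin = 1.
Column maxima: Left → 7, Right → 8; minimax = 7.
1 ≠ 7, so there is no saddle point; optimal play is mixed.
Let Player I play T with probability p. Expected payoff against Left: 7p + 1(1−p) = 6p + 1; against Right: 1p + 8(1−p) = −7p + 8.
Setting these equal: 6p + 1 = −7p + 8 ⇒ 13p = 7 ⇒ p = 7/13, and the value is (6)·(7/13) + 1 = 55/13.
For Player II: with q = P(Left), equating T's and B's payoffs gives 6q + 1 = −7q + 8 ⇒ q = 7/13.

55/13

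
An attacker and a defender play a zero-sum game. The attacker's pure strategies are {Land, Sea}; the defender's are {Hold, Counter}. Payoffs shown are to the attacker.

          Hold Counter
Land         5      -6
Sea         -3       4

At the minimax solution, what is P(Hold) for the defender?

Row minima: Land → -6, Sea → -3; maximin = -3.
Column maxima: Hold → 5, Counter → 4; minimax = 4.
-3 ≠ 4, so there is no saddle point; optimal play is mixed.
Let the attacker play Land with probability p. Expected payoff against Hold: 5p + (-3)(1−p) = 8p − 3; against Counter: (-6)p + 4(1−p) = −10p + 4.
Setting these equal: 8p − 3 = −10p + 4 ⇒ 18p = 7 ⇒ p = 7/18, and the value is (8)·(7/18) − 3 = 1/9.
For the defender: with q = P(Hold), equating Land's and Sea's payoffs gives 11q − 6 = −7q + 4 ⇒ q = 5/9.

5/9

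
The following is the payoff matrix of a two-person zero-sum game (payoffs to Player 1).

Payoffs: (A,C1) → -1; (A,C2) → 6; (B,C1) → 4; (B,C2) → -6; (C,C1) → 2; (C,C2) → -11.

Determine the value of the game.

Row minima: A → -1, B → -6, C → -11; maximin = -1.
Column maxima: C1 → 4, C2 → 6; minimax = 4.
-1 ≠ 4, so there is no saddle point; optimal play is mixed.
C is strictly dominated by B, so Player 1 never plays it.
On the remaining 2×2 (A, B vs C1, C2):
Let Player 1 play A with probability p. Expected payoff against C1: (-1)p + 4(1−p) = −5p + 4; against C2: 6p + (-6)(1−p) = 12p − 6.
Setting these equal: −5p + 4 = 12p − 6 ⇒ −17p = -10 ⇒ p = 10/17, and the value is (-5)·(10/17) + 4 = 18/17.
For Player 2: with q = P(C1), equating A's and B's payoffs gives −7q + 6 = 10q − 6 ⇒ q = 12/17.

18/17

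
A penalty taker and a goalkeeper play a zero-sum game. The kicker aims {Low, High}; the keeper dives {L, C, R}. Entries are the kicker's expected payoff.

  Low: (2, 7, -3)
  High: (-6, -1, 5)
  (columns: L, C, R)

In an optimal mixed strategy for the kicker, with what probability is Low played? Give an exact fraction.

Row minima: Low → -3, High → -6; maximin = -3.
Column maxima: L → 2, C → 7, R → 5; minimax = 2.
-3 ≠ 2, so there is no saddle point; optimal play is mixed.
C is strictly dominated by L (it gives the kicker strictly more in every row), so the keeper never plays it.
On the remaining 2×2 (Low, High vs L, R):
Let the kicker play Low with probability p. Expected payoff against L: 2p + (-6)(1−p) = 8p − 6; against R: (-3)p + 5(1−p) = −8p + 5.
Setting these equal: 8p − 6 = −8p + 5 ⇒ 16p = 11 ⇒ p = 11/16, and the value is (8)·(11/16) − 6 = -1/2.
For the keeper: with q = P(L), equating Low's and High's payoffs gives 5q − 3 = −11q + 5 ⇒ q = 1/2.

11/16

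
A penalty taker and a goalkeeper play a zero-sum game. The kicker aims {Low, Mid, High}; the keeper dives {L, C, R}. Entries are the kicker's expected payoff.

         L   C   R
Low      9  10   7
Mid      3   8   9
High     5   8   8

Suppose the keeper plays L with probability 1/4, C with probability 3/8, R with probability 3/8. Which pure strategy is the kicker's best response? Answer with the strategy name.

Low

Expected payoff of Low: (1/4)·9 + (3/8)·10 + (3/8)·7 = 69/8.
Expected payoff of Mid: (1/4)·3 + (3/8)·8 + (3/8)·9 = 57/8.
Expected payoff of High: (1/4)·5 + (3/8)·8 + (3/8)·8 = 29/4.
The largest is 69/8, so the kicker's best response is Low.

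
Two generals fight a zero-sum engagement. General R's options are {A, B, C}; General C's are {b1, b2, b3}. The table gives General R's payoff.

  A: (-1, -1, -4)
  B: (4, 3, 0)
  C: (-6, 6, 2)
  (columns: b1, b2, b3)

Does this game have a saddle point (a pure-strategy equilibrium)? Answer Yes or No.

No

Row minima: A → -4, B → 0, C → -6; maximin = 0.
Column maxima: b1 → 4, b2 → 6, b3 → 2; minimax = 2.
0 ≠ 2, so no pure-strategy equilibrium exists.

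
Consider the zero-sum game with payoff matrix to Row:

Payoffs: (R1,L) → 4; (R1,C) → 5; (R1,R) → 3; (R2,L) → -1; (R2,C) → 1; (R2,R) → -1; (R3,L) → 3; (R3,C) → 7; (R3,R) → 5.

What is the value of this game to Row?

Row minima: R1 → 3, R2 → -1, R3 → 3; maximin = 3.
Column maxima: L → 4, C → 7, R → 5; minimax = 4.
3 ≠ 4, so there is no saddle point; optimal play is mixed.
R2 is strictly dominated by R1, so Row never plays it.
C is strictly dominated by L (it gives Row strictly more in every row), so Column never plays it.
On the remaining 2×2 (R1, R3 vs L, R):
Let Row play R1 with probability p. Expected payoff against L: 4p + 3(1−p) = p + 3; against R: 3p + 5(1−p) = −2p + 5.
Setting these equal: p + 3 = −2p + 5 ⇒ 3p = 2 ⇒ p = 2/3, and the value is (1)·(2/3) + 3 = 11/3.
For Column: with q = P(L), equating R1's and R3's payoffs gives q + 3 = −2q + 5 ⇒ q = 2/3.

11/3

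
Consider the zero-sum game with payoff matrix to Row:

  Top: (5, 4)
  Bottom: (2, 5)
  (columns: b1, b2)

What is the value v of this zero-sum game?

17/4

Row minima: Top → 4, Bottom → 2; maximin = 4.
Column maxima: b1 → 5, b2 → 5; minimax = 5.
4 ≠ 5, so there is no saddle point; optimal play is mixed.
Let Row play Top with probability p. Expected payoff against b1: 5p + 2(1−p) = 3p + 2; against b2: 4p + 5(1−p) = −p + 5.
Setting these equal: 3p + 2 = −p + 5 ⇒ 4p = 3 ⇒ p = 3/4, and the value is (3)·(3/4) + 2 = 17/4.
For Column: with q = P(b1), equating Top's and Bottom's payoffs gives q + 4 = −3q + 5 ⇒ q = 1/4.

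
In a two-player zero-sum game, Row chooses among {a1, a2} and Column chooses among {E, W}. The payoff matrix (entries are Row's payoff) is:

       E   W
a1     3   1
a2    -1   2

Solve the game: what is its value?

7/5

Row minima: a1 → 1, a2 → -1; maximin = 1.
Column maxima: E → 3, W → 2; minimax = 2.
1 ≠ 2, so there is no saddle point; optimal play is mixed.
Let Row play a1 with probability p. Expected payoff against E: 3p + (-1)(1−p) = 4p − 1; against W: 1p + 2(1−p) = −p + 2.
Setting these equal: 4p − 1 = −p + 2 ⇒ 5p = 3 ⇒ p = 3/5, and the value is (4)·(3/5) − 1 = 7/5.
For Column: with q = P(E), equating a1's and a2's payoffs gives 2q + 1 = −3q + 2 ⇒ q = 1/5.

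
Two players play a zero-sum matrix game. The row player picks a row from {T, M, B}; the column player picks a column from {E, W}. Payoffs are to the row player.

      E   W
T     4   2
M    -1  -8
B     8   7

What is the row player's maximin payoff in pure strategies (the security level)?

7

Row minima: T → 2, M → -8, B → 7.
The best of these is 7.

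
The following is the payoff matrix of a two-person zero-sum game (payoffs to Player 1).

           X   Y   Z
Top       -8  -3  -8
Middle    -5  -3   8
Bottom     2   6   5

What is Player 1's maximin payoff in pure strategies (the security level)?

2

Row minima: Top → -8, Middle → -5, Bottom → 2.
The best of these is 2.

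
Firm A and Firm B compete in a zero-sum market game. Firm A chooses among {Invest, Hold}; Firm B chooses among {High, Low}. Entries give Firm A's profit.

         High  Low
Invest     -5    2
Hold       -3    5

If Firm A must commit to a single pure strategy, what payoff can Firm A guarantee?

Row minima: Invest → -5, Hold → -3.
The best of these is -3.

-3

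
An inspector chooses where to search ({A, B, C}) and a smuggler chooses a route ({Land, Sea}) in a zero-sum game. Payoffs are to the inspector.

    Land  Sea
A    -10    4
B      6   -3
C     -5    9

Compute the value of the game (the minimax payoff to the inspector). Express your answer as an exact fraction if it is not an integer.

Row minima: A → -10, B → -3, C → -5; maximin = -3.
Column maxima: Land → 6, Sea → 9; minimax = 6.
-3 ≠ 6, so there is no saddle point; optimal play is mixed.
A is strictly dominated by C, so the inspector never plays it.
On the remaining 2×2 (B, C vs Land, Sea):
Let the inspector play B with probability p. Expected payoff against Land: 6p + (-5)(1−p) = 11p − 5; against Sea: (-3)p + 9(1−p) = −12p + 9.
Setting these equal: 11p − 5 = −12p + 9 ⇒ 23p = 14 ⇒ p = 14/23, and the value is (11)·(14/23) − 5 = 39/23.
For the smuggler: with q = P(Land), equating B's and C's payoffs gives 9q − 3 = −14q + 9 ⇒ q = 12/23.

39/23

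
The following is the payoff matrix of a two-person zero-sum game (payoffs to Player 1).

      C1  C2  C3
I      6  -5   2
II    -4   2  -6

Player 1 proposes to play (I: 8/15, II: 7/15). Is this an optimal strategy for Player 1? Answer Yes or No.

Yes

Against C1 this mix gives (8/15)·6 + (7/15)·(-4) = 4/3.
Against C2 this mix gives (8/15)·(-5) + (7/15)·2 = -26/15.
Against C3 this mix gives (8/15)·2 + (7/15)·(-6) = -26/15.
All of Player 2's active replies (C2, C3) yield -26/15, and no column does worse for Player 1. The mix makes Player 2 indifferent and guarantees -26/15, so it is optimal.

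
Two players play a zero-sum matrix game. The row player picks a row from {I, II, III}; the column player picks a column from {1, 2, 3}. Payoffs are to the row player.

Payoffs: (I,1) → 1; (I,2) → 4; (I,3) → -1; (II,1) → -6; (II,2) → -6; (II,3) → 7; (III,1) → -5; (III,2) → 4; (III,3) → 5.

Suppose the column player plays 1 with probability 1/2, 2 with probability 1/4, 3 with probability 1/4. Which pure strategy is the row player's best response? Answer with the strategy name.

I

Expected payoff of I: (1/2)·1 + (1/4)·4 + (1/4)·(-1) = 5/4.
Expected payoff of II: (1/2)·(-6) + (1/4)·(-6) + (1/4)·7 = -11/4.
Expected payoff of III: (1/2)·(-5) + (1/4)·4 + (1/4)·5 = -1/4.
The largest is 5/4, so the row player's best response is I.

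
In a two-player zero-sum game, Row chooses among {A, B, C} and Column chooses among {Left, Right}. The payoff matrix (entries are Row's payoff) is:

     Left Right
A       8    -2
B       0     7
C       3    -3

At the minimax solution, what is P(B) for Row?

10/17

Row minima: A → -2, B → 0, C → -3; maximin = 0.
Column maxima: Left → 8, Right → 7; minimax = 7.
0 ≠ 7, so there is no saddle point; optimal play is mixed.
C is strictly dominated by A, so Row never plays it.
On the remaining 2×2 (A, B vs Left, Right):
Let Row play A with probability p. Expected payoff against Left: 8p + 0(1−p) = 8p; against Right: (-2)p + 7(1−p) = −9p + 7.
Setting these equal: 8p = −9p + 7 ⇒ 17p = 7 ⇒ p = 7/17, and the value is (8)·(7/17) = 56/17.
For Column: with q = P(Left), equating A's and B's payoffs gives 10q − 2 = −7q + 7 ⇒ q = 9/17.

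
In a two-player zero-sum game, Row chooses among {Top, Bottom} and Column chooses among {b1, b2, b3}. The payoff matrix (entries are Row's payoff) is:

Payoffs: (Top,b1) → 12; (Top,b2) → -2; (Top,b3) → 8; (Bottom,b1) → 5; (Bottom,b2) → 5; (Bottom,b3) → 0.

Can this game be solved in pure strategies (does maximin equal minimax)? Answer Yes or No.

No

Row minima: Top → -2, Bottom → 0; maximin = 0.
Column maxima: b1 → 12, b2 → 5, b3 → 8; minimax = 5.
0 ≠ 5, so no pure-strategy equilibrium exists.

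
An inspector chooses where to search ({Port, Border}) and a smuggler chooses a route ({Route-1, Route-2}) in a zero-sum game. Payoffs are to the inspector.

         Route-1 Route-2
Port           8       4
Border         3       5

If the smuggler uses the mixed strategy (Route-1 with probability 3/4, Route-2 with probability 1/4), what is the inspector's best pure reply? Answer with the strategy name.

Expected payoff of Port: (3/4)·8 + (1/4)·4 = 7.
Expected payoff of Border: (3/4)·3 + (1/4)·5 = 7/2.
The largest is 7, so the inspector's best response is Port.

Port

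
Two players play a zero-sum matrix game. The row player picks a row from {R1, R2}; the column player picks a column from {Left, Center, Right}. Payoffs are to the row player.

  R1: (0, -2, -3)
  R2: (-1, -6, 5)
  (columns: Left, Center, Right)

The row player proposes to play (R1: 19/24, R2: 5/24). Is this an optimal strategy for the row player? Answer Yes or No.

Against Left this mix gives (19/24)·0 + (5/24)·(-1) = -5/24.
Against Center this mix gives (19/24)·(-2) + (5/24)·(-6) = -17/6.
Against Right this mix gives (19/24)·(-3) + (5/24)·5 = -4/3.
The column player will play Center, holding the row player to -17/6. Shifting weight toward the row that does better against Center would raise this floor (the equalizing mix achieves -7/3 against both Center and Right), so the proposed strategy is not optimal.

No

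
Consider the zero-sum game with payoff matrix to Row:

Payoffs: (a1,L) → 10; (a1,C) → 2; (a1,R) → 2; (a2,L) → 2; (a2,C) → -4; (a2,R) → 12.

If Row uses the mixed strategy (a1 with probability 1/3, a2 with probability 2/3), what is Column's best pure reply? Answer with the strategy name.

C

If Column plays L, Row's expected payoff is (1/3)·10 + (2/3)·2 = 14/3.
If Column plays C, Row's expected payoff is (1/3)·2 + (2/3)·(-4) = -2.
If Column plays R, Row's expected payoff is (1/3)·2 + (2/3)·12 = 26/3.
Column minimizes Row's payoff; the smallest is -2, so the best response is C.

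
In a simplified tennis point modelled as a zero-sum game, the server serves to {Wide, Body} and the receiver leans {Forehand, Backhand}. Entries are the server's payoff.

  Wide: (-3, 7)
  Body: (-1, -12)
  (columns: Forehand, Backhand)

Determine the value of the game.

Row minima: Wide → -3, Body → -12; maximin = -3.
Column maxima: Forehand → -1, Backhand → 7; minimax = -1.
-3 ≠ -1, so there is no saddle point; optimal play is mixed.
Let the server play Wide with probability p. Expected payoff against Forehand: (-3)p + (-1)(1−p) = −2p − 1; against Backhand: 7p + (-12)(1−p) = 19p − 12.
Setting these equal: −2p − 1 = 19p − 12 ⇒ −21p = -11 ⇒ p = 11/21, and the value is (-2)·(11/21) − 1 = -43/21.
For the receiver: with q = P(Forehand), equating Wide's and Body's payoffs gives −10q + 7 = 11q − 12 ⇒ q = 19/21.

-43/21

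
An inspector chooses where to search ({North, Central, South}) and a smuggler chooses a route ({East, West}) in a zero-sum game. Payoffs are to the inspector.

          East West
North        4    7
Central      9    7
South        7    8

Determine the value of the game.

Row minima: North → 4, Central → 7, South → 7; maximin = 7.
Column maxima: East → 9, West → 8; minimax = 8.
7 ≠ 8, so there is no saddle point; optimal play is mixed.
North is strictly dominated by South, so the inspector never plays it.
On the remaining 2×2 (Central, South vs East, West):
Let the inspector play Central with probability p. Expected payoff against East: 9p + 7(1−p) = 2p + 7; against West: 7p + 8(1−p) = −p + 8.
Setting these equal: 2p + 7 = −p + 8 ⇒ 3p = 1 ⇒ p = 1/3, and the value is (2)·(1/3) + 7 = 23/3.
For the smuggler: with q = P(East), equating Central's and South's payoffs gives 2q + 7 = −q + 8 ⇒ q = 1/3.

23/3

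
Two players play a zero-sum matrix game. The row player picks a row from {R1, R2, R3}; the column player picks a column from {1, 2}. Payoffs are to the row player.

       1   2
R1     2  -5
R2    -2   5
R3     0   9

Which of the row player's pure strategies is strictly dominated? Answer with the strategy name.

R2

R3 gives a strictly higher payoff than R2 against every column: 0 > -2, 9 > 5.
So R2 is strictly dominated and the row player never plays it.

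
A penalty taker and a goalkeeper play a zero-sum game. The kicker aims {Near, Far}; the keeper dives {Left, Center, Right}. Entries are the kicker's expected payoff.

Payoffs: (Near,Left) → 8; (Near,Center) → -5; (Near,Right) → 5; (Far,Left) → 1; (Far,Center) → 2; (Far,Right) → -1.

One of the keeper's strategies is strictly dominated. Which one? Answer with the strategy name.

Right holds the kicker's payoff strictly below Left in every row: 5 < 8, -1 < 1.
So Left is strictly dominated for the keeper.

Left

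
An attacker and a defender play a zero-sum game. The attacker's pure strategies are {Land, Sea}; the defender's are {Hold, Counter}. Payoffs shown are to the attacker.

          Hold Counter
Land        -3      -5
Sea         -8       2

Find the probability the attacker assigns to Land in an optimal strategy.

Row minima: Land → -5, Sea → -8; maximin = -5.
Column maxima: Hold → -3, Counter → 2; minimax = -3.
-5 ≠ -3, so there is no saddle point; optimal play is mixed.
Let the attacker play Land with probability p. Expected payoff against Hold: (-3)p + (-8)(1−p) = 5p − 8; against Counter: (-5)p + 2(1−p) = −7p + 2.
Setting these equal: 5p − 8 = −7p + 2 ⇒ 12p = 10 ⇒ p = 5/6, and the value is (5)·(5/6) − 8 = -23/6.
For the defender: with q = P(Hold), equating Land's and Sea's payoffs gives 2q − 5 = −10q + 2 ⇒ q = 7/12.

5/6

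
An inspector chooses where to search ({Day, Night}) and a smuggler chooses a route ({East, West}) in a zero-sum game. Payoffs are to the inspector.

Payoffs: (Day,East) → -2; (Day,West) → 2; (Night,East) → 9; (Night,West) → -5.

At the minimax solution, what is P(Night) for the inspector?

2/9

Row minima: Day → -2, Night → -5; maximin = -2.
Column maxima: East → 9, West → 2; minimax = 2.
-2 ≠ 2, so there is no saddle point; optimal play is mixed.
Let the inspector play Day with probability p. Expected payoff against East: (-2)p + 9(1−p) = −11p + 9; against West: 2p + (-5)(1−p) = 7p − 5.
Setting these equal: −11p + 9 = 7p − 5 ⇒ −18p = -14 ⇒ p = 7/9, and the value is (-11)·(7/9) + 9 = 4/9.
For the smuggler: with q = P(East), equating Day's and Night's payoffs gives −4q + 2 = 14q − 5 ⇒ q = 7/18.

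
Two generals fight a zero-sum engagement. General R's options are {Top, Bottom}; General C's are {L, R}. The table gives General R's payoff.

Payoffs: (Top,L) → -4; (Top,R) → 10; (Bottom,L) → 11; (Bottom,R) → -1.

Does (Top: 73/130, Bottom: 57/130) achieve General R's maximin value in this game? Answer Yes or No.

Against L this mix gives (73/130)·(-4) + (57/130)·11 = 67/26.
Against R this mix gives (73/130)·10 + (57/130)·(-1) = 673/130.
General C will play L, holding General R to 67/26. Shifting weight toward the row that does better against L would raise this floor (the equalizing mix achieves 53/13 against both L and R), so the proposed strategy is not optimal.

No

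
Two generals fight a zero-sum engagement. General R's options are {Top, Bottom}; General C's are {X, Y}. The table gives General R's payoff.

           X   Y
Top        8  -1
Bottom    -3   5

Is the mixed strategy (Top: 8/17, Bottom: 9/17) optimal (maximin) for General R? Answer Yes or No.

Against X this mix gives (8/17)·8 + (9/17)·(-3) = 37/17.
Against Y this mix gives (8/17)·(-1) + (9/17)·5 = 37/17.
All of General C's active replies (X, Y) yield 37/17, and no column does worse for General R. The mix makes General C indifferent and guarantees 37/17, so it is optimal.

Yes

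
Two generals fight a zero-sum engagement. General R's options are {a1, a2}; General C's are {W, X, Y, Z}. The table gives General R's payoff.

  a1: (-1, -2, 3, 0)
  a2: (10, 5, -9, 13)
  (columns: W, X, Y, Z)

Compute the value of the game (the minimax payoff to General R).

-3/19

Row minima: a1 → -2, a2 → -9; maximin = -2.
Column maxima: W → 10, X → 5, Y → 3, Z → 13; minimax = 3.
-2 ≠ 3, so there is no saddle point; optimal play is mixed.
W is strictly dominated by X (it gives General R strictly more in every row), so General C never plays it.
Z is strictly dominated by X (it gives General R strictly more in every row), so General C never plays it.
On the remaining 2×2 (a1, a2 vs X, Y):
Let General R play a1 with probability p. Expected payoff against X: (-2)p + 5(1−p) = −7p + 5; against Y: 3p + (-9)(1−p) = 12p − 9.
Setting these equal: −7p + 5 = 12p − 9 ⇒ −19p = -14 ⇒ p = 14/19, and the value is (-7)·(14/19) + 5 = -3/19.
For General C: with q = P(X), equating a1's and a2's payoffs gives −5q + 3 = 14q − 9 ⇒ q = 12/19.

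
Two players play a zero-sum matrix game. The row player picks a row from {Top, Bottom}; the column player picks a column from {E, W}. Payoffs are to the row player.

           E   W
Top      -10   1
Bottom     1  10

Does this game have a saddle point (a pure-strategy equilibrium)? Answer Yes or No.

Yes

Row minima: Top → -10, Bottom → 1; maximin = 1.
Column maxima: E → 1, W → 10; minimax = 1.
maximin = minimax = 1, so a saddle point exists.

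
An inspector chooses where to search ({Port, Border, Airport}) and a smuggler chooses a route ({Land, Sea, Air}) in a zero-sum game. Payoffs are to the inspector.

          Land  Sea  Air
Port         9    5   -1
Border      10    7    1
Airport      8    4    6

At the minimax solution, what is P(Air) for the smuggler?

Row minima: Port → -1, Border → 1, Airport → 4; maximin = 4.
Column maxima: Land → 10, Sea → 7, Air → 6; minimax = 6.
4 ≠ 6, so there is no saddle point; optimal play is mixed.
Port is strictly dominated by Border, so the inspector never plays it.
Land is strictly dominated by Sea (it gives the inspector strictly more in every row), so the smuggler never plays it.
On the remaining 2×2 (Border, Airport vs Sea, Air):
Let the inspector play Border with probability p. Expected payoff against Sea: 7p + 4(1−p) = 3p + 4; against Air: 1p + 6(1−p) = −5p + 6.
Setting these equal: 3p + 4 = −5p + 6 ⇒ 8p = 2 ⇒ p = 1/4, and the value is (3)·(1/4) + 4 = 19/4.
For the smuggler: with q = P(Sea), equating Border's and Airport's payoffs gives 6q + 1 = −2q + 6 ⇒ q = 5/8.

3/8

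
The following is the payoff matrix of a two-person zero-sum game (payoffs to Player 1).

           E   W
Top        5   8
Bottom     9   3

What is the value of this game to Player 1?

19/3

Row minima: Top → 5, Bottom → 3; maximin = 5.
Column maxima: E → 9, W → 8; minimax = 8.
5 ≠ 8, so there is no saddle point; optimal play is mixed.
Let Player 1 play Top with probability p. Expected payoff against E: 5p + 9(1−p) = −4p + 9; against W: 8p + 3(1−p) = 5p + 3.
Setting these equal: −4p + 9 = 5p + 3 ⇒ −9p = -6 ⇒ p = 2/3, and the value is (-4)·(2/3) + 9 = 19/3.
For Player 2: with q = P(E), equating Top's and Bottom's payoffs gives −3q + 8 = 6q + 3 ⇒ q = 5/9.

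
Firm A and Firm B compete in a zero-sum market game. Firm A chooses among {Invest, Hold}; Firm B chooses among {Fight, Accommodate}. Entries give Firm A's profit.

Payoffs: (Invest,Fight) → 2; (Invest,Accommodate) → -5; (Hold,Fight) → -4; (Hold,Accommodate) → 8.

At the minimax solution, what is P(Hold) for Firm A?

Row minima: Invest → -5, Hold → -4; maximin = -4.
Column maxima: Fight → 2, Accommodate → 8; minimax = 2.
-4 ≠ 2, so there is no saddle point; optimal play is mixed.
Let Firm A play Invest with probability p. Expected payoff against Fight: 2p + (-4)(1−p) = 6p − 4; against Accommodate: (-5)p + 8(1−p) = −13p + 8.
Setting these equal: 6p − 4 = −13p + 8 ⇒ 19p = 12 ⇒ p = 12/19, and the value is (6)·(12/19) − 4 = -4/19.
For Firm B: with q = P(Fight), equating Invest's and Hold's payoffs gives 7q − 5 = −12q + 8 ⇒ q = 13/19.

7/19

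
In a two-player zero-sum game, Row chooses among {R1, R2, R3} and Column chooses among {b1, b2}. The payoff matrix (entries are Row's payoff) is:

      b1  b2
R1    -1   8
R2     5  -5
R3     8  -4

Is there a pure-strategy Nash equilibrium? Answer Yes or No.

No

Row minima: R1 → -1, R2 → -5, R3 → -4; maximin = -1.
Column maxima: b1 → 8, b2 → 8; minimax = 8.
-1 ≠ 8, so no pure-strategy equilibrium exists.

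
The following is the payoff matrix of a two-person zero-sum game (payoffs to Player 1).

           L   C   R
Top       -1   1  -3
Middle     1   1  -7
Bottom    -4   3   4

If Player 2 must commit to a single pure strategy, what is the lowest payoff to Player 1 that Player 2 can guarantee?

1

Column maxima: L → 1, C → 3, R → 4.
The smallest of these is 1.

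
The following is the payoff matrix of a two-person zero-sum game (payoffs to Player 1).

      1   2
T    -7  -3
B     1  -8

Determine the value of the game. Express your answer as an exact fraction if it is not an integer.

Row minima: T → -7, B → -8; maximin = -7.
Column maxima: 1 → 1, 2 → -3; minimax = -3.
-7 ≠ -3, so there is no saddle point; optimal play is mixed.
Let Player 1 play T with probability p. Expected payoff against 1: (-7)p + 1(1−p) = −8p + 1; against 2: (-3)p + (-8)(1−p) = 5p − 8.
Setting these equal: −8p + 1 = 5p − 8 ⇒ −13p = -9 ⇒ p = 9/13, and the value is (-8)·(9/13) + 1 = -59/13.
For Player 2: with q = P(1), equating T's and B's payoffs gives −4q − 3 = 9q − 8 ⇒ q = 5/13.

-59/13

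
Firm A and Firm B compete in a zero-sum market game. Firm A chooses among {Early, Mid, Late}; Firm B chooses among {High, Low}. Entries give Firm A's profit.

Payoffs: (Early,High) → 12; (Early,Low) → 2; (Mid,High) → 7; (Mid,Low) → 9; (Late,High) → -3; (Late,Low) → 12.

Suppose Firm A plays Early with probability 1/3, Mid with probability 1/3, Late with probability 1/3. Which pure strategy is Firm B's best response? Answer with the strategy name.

If Firm B plays High, Firm A's expected payoff is (1/3)·12 + (1/3)·7 + (1/3)·(-3) = 16/3.
If Firm B plays Low, Firm A's expected payoff is (1/3)·2 + (1/3)·9 + (1/3)·12 = 23/3.
Firm B minimizes Firm A's payoff; the smallest is 16/3, so the best response is High.

High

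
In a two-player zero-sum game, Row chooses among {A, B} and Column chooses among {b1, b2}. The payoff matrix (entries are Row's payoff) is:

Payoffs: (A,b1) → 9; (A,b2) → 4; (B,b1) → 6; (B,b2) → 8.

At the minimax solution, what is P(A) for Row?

2/7

Row minima: A → 4, B → 6; maximin = 6.
Column maxima: b1 → 9, b2 → 8; minimax = 8.
6 ≠ 8, so there is no saddle point; optimal play is mixed.
Let Row play A with probability p. Expected payoff against b1: 9p + 6(1−p) = 3p + 6; against b2: 4p + 8(1−p) = −4p + 8.
Setting these equal: 3p + 6 = −4p + 8 ⇒ 7p = 2 ⇒ p = 2/7, and the value is (3)·(2/7) + 6 = 48/7.
For Column: with q = P(b1), equating A's and B's payoffs gives 5q + 4 = −2q + 8 ⇒ q = 4/7.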